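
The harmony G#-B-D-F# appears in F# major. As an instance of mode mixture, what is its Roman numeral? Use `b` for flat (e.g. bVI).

iiø7

G# is scale degree 2 in F# major. G#–B–D–F# is a half-diminished-seventh chord — the form found in F# minor, not the diatonic ii (G#m). Borrowed into F# major it is written iiø7.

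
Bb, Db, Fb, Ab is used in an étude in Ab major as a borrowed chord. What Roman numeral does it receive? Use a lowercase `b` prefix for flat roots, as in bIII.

Bb is scale degree 2 in Ab major. Bb–Db–Fb–Ab is a half-diminished-seventh chord — the form found in Ab minor, not the diatonic ii (Bbm). Borrowed into Ab major it is written iiø7.

iiø7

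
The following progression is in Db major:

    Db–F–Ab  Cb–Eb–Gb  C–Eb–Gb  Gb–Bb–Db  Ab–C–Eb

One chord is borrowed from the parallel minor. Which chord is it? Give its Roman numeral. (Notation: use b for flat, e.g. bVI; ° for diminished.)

In Db major the diatonic chords are Db, Ebm, Fm, Gb, Ab, Bbm, Cdim. Db–F–Ab = Db, C–Eb–Gb = Cdim, Gb–Bb–Db = Gb and Ab–C–Eb = Ab all belong to that set. Cb–Eb–Gb doesn't fit — on degree 7 Db major would have Cdim (vii°). Cb is the degree-7 chord of Db minor, so it is the borrowed bVII.

bVII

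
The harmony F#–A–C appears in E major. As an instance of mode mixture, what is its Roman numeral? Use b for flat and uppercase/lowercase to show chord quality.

ii°

The root F# is the diatonic 2nd degree of E major; the borrowing shows in the chord quality. The diatonic chord on degree 2 would be F#m (ii), but F#–A–C is the diminished chord from E minor. As a borrowed chord it is labeled ii°.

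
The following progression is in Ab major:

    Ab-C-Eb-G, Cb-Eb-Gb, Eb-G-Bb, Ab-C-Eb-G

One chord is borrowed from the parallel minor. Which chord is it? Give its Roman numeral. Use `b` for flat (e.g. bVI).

In Ab major the diatonic chords are Ab, Bbm, Cm, Db, Eb, Fm, Gdim. Ab–C–Eb–G = Abmaj7 and Eb–G–Bb = Eb are both diatonic. Cb–Eb–Gb is not: scale degree 3 in Ab major carries Cm (iii). In Ab minor the chord on that degree is Cb, so here it functions as bIII, borrowed from the parallel minor.

bIII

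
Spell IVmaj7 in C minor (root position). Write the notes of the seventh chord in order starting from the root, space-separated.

The root, F, is scale degree 4 — the same note in C minor and C major; only the chord quality changes. Stacking thirds in C major on F gives F–A–C–E.

F A C E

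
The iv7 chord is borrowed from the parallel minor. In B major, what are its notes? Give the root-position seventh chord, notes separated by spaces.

E G B D

The root, E, is scale degree 4 — the same note in B major and B minor; only the chord quality changes. Stacking thirds in B minor on E gives E–G–B–D.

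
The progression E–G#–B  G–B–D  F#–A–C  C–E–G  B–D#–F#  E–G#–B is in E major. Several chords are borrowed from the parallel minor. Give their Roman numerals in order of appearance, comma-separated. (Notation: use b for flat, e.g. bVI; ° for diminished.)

In E major the diatonic chords are E, F#m, G#m, A, B, C#m, D#dim. Of the given chords, E–G#–B = E and B–D#–F# = B are diatonic. But G–B–D is foreign: the diatonic iii on degree 3 is G#m, whereas G comes from E minor. It is labeled bIII. F#–A–C is not: scale degree 2 in E major carries F#m (ii). In E minor the chord on that degree is F#dim, so here it functions as ii°, borrowed from the parallel minor. C–E–G doesn't fit — on degree 6 E major would have C#m (vi). C is the degree-6 chord of E minor, so it is the borrowed bVI.

bIII, ii°, bVI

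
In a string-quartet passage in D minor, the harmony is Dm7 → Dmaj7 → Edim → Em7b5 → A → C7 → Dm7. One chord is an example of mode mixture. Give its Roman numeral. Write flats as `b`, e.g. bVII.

The diatonic triads in D minor (with V from harmonic minor) are Dm, Edim, F, Gm, A, Bb, C. Dm7, Edim, Em7b5, A and C7 all belong to that set. Dmaj7 (D–F#–A–C#) doesn't fit — on degree 1 D minor would have Dm (i). Dmaj7 is the degree-1 chord of D major, so it is the borrowed Imaj7.

Imaj7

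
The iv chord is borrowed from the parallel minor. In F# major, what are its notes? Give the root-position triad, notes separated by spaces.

B D F#

The root, B, is scale degree 4 — the same note in F# major and F# minor; only the chord quality changes. Building the minor chord from the parallel minor on B: B–D–F#.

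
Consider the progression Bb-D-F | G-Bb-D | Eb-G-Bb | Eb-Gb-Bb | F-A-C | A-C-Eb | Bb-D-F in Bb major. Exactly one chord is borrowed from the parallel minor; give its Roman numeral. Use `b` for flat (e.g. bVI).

In Bb major the diatonic chords are Bb, Cm, Dm, Eb, F, Gm, Adim. Bb–D–F = Bb, G–Bb–D = Gm, Eb–G–Bb = Eb, F–A–C = F and A–C–Eb = Adim all belong to that set. Eb–Gb–Bb doesn't fit — on degree 4 Bb major would have Eb (IV). Ebm is the degree-4 chord of Bb minor, so it is the borrowed iv.

iv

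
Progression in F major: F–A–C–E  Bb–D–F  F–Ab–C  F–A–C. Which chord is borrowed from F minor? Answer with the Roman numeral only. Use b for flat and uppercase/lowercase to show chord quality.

i

F major has the diatonic set F, Gm, Am, Bb, C, Dm, Edim. F–A–C–E = Fmaj7, Bb–D–F = Bb and F–A–C = F are all diatonic. But F–Ab–C is foreign: the diatonic I on degree 1 is F, whereas Fm comes from F minor. It is labeled i.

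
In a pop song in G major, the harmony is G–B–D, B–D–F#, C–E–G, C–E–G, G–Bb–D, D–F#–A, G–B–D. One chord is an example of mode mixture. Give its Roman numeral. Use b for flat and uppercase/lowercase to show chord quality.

i

The diatonic triads in G major are G, Am, Bm, C, D, Em, F#dim. Of the given chords, G–B–D = G, B–D–F# = Bm, C–E–G = C and D–F#–A = D are diatonic. But G–Bb–D is foreign: the diatonic I on degree 1 is G, whereas Gm comes from G minor. It is labeled i.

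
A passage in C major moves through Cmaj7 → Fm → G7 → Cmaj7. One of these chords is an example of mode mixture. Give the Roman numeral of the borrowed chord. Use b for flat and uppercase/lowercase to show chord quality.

iv

C major has the diatonic set C, Dm, Em, F, G, Am, Bdim. Of the given chords, Cmaj7 and G7 are diatonic. Fm (F–Ab–C) is not: scale degree 4 in C major carries F (IV). In C minor the chord on that degree is Fm, so here it functions as iv, borrowed from the parallel minor.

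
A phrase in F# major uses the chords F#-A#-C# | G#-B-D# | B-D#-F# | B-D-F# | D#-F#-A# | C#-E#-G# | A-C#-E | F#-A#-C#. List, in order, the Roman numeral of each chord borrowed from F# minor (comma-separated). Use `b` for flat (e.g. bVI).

iv, bIII

In F# major the diatonic chords are F#, G#m, A#m, B, C#, D#m, E#dim. Of the given chords, F#–A#–C# = F#, G#–B–D# = G#m, B–D#–F# = B, D#–F#–A# = D#m and C#–E#–G# = C# are diatonic. B–D–F# is not: scale degree 4 in F# major carries B (IV). In F# minor the chord on that degree is Bm, so here it functions as iv, borrowed from the parallel minor. But A–C#–E is foreign: the diatonic iii on degree 3 is A#m, whereas A comes from F# minor. It is labeled bIII.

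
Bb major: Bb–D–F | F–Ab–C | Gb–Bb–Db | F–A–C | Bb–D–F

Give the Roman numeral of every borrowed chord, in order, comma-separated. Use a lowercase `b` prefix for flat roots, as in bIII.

v, bVI

Bb major has the diatonic set Bb, Cm, Dm, Eb, F, Gm, Adim. Of the given chords, Bb–D–F = Bb and F–A–C = F are diatonic. F–Ab–C doesn't fit — on degree 5 Bb major would have F (V). Fm is the degree-5 chord of Bb minor, so it is the borrowed v. Gb–Bb–Db is not: scale degree 6 in Bb major carries Gm (vi). In Bb minor the chord on that degree is Gb, so here it functions as bVI, borrowed from the parallel minor.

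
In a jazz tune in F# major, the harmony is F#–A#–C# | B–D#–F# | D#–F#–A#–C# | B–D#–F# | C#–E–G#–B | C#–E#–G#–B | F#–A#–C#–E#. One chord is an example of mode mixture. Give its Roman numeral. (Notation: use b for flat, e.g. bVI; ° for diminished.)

In F# major the diatonic chords are F#, G#m, A#m, B, C#, D#m, E#dim. F#–A#–C# = F#, B–D#–F# = B, D#–F#–A#–C# = D#m7, C#–E#–G#–B = C#7 and F#–A#–C#–E# = F#maj7 are all diatonic. C#–E–G#–B doesn't fit — on degree 5 F# major would have C# (V). C#m7 is the degree-5 chord of F# minor, so it is the borrowed v7.

v7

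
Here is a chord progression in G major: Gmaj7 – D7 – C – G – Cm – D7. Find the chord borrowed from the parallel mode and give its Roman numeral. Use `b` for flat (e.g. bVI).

iv

G major has the diatonic set G, Am, Bm, C, D, Em, F#dim. Gmaj7, D7, C and G are all diatonic. But Cm (C–Eb–G) is foreign: the diatonic IV on degree 4 is C, whereas Cm comes from G minor. It is labeled iv.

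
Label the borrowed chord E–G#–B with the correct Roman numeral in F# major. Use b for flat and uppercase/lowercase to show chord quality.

E is the lowered form of scale degree 7 in F# major (the diatonic degree 7 is E#). Diatonically F# major has E#dim (vii°) on that degree; E–G#–B is instead the major chord native to F# minor, so it takes the label bVII.

bVII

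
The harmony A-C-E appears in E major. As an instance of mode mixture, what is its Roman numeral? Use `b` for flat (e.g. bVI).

iv

The root A is the diatonic 4th degree of E major; the borrowing shows in the chord quality. A–C–E is a minor chord — the form found in E minor, not the diatonic IV (A). Borrowed into E major it is written iv.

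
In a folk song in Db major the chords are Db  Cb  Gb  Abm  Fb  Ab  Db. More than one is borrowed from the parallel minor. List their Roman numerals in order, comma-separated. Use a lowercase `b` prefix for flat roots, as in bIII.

Db major has the diatonic set Db, Ebm, Fm, Gb, Ab, Bbm, Cdim. Db, Gb and Ab all belong to that set. But Cb (Cb–Eb–Gb) is foreign: the diatonic vii° on degree 7 is Cdim, whereas Cb comes from Db minor. It is labeled bVII. But Abm (Ab–Cb–Eb) is foreign: the diatonic V on degree 5 is Ab, whereas Abm comes from Db minor. It is labeled v. Fb (Fb–Ab–Cb) doesn't fit — on degree 3 Db major would have Fm (iii). Fb is the degree-3 chord of Db minor, so it is the borrowed bIII.

bVII, v, bIII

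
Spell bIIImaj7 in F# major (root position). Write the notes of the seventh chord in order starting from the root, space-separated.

The root of bIIImaj7 is the lowered 3rd degree: A# becomes A. Stacking thirds in F# minor on A gives A–C#–E–G#.

A C# E G#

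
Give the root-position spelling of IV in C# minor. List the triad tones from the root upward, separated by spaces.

F# A# C#

The root, F#, is scale degree 4 — the same note in C# minor and C# major; only the chord quality changes. In C# major the chord on F# is F#–A#–C#.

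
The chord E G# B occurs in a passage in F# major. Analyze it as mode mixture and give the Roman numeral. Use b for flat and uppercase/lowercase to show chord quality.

bVII

E is the lowered form of scale degree 7 in F# major (the diatonic degree 7 is E#). E–G#–B is a major chord — the form found in F# minor, not the diatonic vii° (E#dim). Borrowed into F# major it is written bVII.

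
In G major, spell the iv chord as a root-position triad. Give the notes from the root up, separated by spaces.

C Eb G

iv is built on scale degree 4, which is C in both G major and its parallel. Stacking thirds in G minor on C gives C–Eb–G.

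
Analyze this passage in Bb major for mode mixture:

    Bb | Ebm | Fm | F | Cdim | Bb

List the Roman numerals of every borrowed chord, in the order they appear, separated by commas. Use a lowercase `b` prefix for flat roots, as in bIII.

The diatonic triads in Bb major are Bb, Cm, Dm, Eb, F, Gm, Adim. Bb and F are both diatonic. But Ebm (Eb–Gb–Bb) is foreign: the diatonic IV on degree 4 is Eb, whereas Ebm comes from Bb minor. It is labeled iv. Fm (F–Ab–C) doesn't fit — on degree 5 Bb major would have F (V). Fm is the degree-5 chord of Bb minor, so it is the borrowed v. But Cdim (C–Eb–Gb) is foreign: the diatonic ii on degree 2 is Cm, whereas Cdim comes from Bb minor. It is labeled ii°.

iv, v, ii°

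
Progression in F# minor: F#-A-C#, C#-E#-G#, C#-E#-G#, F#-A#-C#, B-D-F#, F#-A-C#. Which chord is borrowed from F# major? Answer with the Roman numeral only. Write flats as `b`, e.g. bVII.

F# minor has the diatonic set F#m, G#dim, A, Bm, C#, D, E (with V from harmonic minor). F#–A–C# = F#m, C#–E#–G# = C# and B–D–F# = Bm are all diatonic. But F#–A#–C# is foreign: the diatonic i on degree 1 is F#m, whereas F# comes from F# major. It is labeled I.

I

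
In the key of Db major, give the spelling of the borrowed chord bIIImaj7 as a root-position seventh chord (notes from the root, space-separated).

bIIImaj7 is built on the lowered scale degree 3. In Db major degree 3 is F; lowered it becomes Fb. In Db minor the chord on Fb is Fb–Ab–Cb–Eb.

Fb Ab Cb Eb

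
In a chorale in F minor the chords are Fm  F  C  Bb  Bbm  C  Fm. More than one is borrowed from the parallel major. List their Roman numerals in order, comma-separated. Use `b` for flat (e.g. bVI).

I, IV

In F minor (with V from harmonic minor) the diatonic chords are Fm, Gdim, Ab, Bbm, C, Db, Eb. Fm, C and Bbm all belong to that set. F (F–A–C) is not: scale degree 1 in F minor carries Fm (i). In F major the chord on that degree is F, so here it functions as I, borrowed from the parallel major. Bb (Bb–D–F) doesn't fit — on degree 4 F minor would have Bbm (iv). Bb is the degree-4 chord of F major, so it is the borrowed IV.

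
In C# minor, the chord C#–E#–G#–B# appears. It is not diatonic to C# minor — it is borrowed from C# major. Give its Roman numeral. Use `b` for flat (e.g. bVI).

C# is scale degree 1 in C# minor. Diatonically C# minor has C#m (i) on that degree; C#–E#–G#–B# is instead the major-seventh chord native to C# major, so it takes the label Imaj7.

Imaj7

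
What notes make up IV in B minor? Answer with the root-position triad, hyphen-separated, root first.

The root, E, is scale degree 4 — the same note in B minor and B major; only the chord quality changes. Stacking thirds in B major on E gives E–G#–B.

E-G#-B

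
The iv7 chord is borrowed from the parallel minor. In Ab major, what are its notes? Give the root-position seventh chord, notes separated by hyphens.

Db-Fb-Ab-Cb

The root, Db, is scale degree 4 — the same note in Ab major and Ab minor; only the chord quality changes. Stacking thirds in Ab minor on Db gives Db–Fb–Ab–Cb.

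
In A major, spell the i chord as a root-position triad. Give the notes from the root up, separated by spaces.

i is built on scale degree 1, which is A in both A major and its parallel. In A minor the chord on A is A–C–E.

A C E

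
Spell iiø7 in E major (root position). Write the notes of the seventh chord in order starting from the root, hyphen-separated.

The root, F#, is scale degree 2 — the same note in E major and E minor; only the chord quality changes. Building the half-diminished-seventh chord from the parallel minor on F#: F#–A–C–E.

F#-A-C-E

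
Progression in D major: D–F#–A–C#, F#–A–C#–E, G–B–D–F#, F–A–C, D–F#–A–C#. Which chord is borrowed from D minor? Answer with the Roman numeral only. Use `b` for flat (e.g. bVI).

D major has the diatonic set D, Em, F#m, G, A, Bm, C#dim. D–F#–A–C# = Dmaj7, F#–A–C#–E = F#m7 and G–B–D–F# = Gmaj7 all belong to that set. F–A–C doesn't fit — on degree 3 D major would have F#m (iii). F is the degree-3 chord of D minor, so it is the borrowed bIII.

bIII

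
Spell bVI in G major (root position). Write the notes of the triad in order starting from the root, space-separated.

bVI is built on the lowered scale degree 6. In G major degree 6 is E; lowered it becomes Eb. In G minor the chord on Eb is Eb–G–Bb.

Eb G Bb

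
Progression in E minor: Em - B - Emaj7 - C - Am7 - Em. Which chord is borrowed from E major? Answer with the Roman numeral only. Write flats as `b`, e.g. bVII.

Imaj7

In E minor (with V from harmonic minor) the diatonic chords are Em, F#dim, G, Am, B, C, D. Of the given chords, Em, B, C and Am7 are diatonic. Emaj7 (E–G#–B–D#) is not: scale degree 1 in E minor carries Em (i). In E major the chord on that degree is Emaj7, so here it functions as Imaj7, borrowed from the parallel major.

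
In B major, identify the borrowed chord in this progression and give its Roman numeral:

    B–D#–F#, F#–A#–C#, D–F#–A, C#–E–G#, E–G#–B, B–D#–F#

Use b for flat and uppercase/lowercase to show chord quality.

In B major the diatonic chords are B, C#m, D#m, E, F#, G#m, A#dim. B–D#–F# = B, F#–A#–C# = F#, C#–E–G# = C#m and E–G#–B = E all belong to that set. D–F#–A doesn't fit — on degree 3 B major would have D#m (iii). D is the degree-3 chord of B minor, so it is the borrowed bIII.

bIII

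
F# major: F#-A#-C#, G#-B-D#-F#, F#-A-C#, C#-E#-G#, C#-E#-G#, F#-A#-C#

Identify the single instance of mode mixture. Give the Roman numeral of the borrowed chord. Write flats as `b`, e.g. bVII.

i

F# major has the diatonic set F#, G#m, A#m, B, C#, D#m, E#dim. F#–A#–C# = F#, G#–B–D#–F# = G#m7 and C#–E#–G# = C# are all diatonic. F#–A–C# doesn't fit — on degree 1 F# major would have F# (I). F#m is the degree-1 chord of F# minor, so it is the borrowed i.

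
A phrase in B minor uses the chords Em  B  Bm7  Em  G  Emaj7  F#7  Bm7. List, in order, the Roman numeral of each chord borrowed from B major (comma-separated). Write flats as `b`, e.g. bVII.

B minor has the diatonic set Bm, C#dim, D, Em, F#, G, A (with V from harmonic minor). Of the given chords, Em, Bm7, G and F#7 are diatonic. B (B–D#–F#) is not: scale degree 1 in B minor carries Bm (i). In B major the chord on that degree is B, so here it functions as I, borrowed from the parallel major. But Emaj7 (E–G#–B–D#) is foreign: the diatonic iv on degree 4 is Em, whereas Emaj7 comes from B major. It is labeled IVmaj7.

I, IVmaj7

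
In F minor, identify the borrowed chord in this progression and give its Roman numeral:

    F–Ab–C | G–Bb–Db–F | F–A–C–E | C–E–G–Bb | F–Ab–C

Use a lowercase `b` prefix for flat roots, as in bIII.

Imaj7

F minor has the diatonic set Fm, Gdim, Ab, Bbm, C, Db, Eb (with V from harmonic minor). F–Ab–C = Fm, G–Bb–Db–F = Gm7b5 and C–E–G–Bb = C7 are all diatonic. But F–A–C–E is foreign: the diatonic i on degree 1 is Fm, whereas Fmaj7 comes from F major. It is labeled Imaj7.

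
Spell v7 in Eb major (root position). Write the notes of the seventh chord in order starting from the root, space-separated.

Bb Db F Ab

v7 is built on scale degree 5, which is Bb in both Eb major and its parallel. Building the minor-seventh chord from the parallel minor on Bb: Bb–Db–F–Ab.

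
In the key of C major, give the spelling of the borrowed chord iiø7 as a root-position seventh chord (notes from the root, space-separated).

D F Ab C

The root, D, is scale degree 2 — the same note in C major and C minor; only the chord quality changes. Building the half-diminished-seventh chord from the parallel minor on D: D–F–Ab–C.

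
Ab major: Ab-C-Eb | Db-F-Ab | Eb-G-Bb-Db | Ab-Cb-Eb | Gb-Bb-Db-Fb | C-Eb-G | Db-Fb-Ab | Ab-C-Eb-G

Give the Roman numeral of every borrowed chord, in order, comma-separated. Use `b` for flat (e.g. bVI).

The diatonic triads in Ab major are Ab, Bbm, Cm, Db, Eb, Fm, Gdim. Of the given chords, Ab–C–Eb = Ab, Db–F–Ab = Db, Eb–G–Bb–Db = Eb7, C–Eb–G = Cm and Ab–C–Eb–G = Abmaj7 are diatonic. But Ab–Cb–Eb is foreign: the diatonic I on degree 1 is Ab, whereas Abm comes from Ab minor. It is labeled i. Gb–Bb–Db–Fb doesn't fit — on degree 7 Ab major would have Gdim (vii°). Gb7 is the degree-7 chord of Ab minor, so it is the borrowed bVII7. Db–Fb–Ab doesn't fit — on degree 4 Ab major would have Db (IV). Dbm is the degree-4 chord of Ab minor, so it is the borrowed iv.

i, bVII7, iv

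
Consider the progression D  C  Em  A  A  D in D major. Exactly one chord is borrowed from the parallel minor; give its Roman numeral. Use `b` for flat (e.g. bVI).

bVII

D major has the diatonic set D, Em, F#m, G, A, Bm, C#dim. Of the given chords, D, Em and A are diatonic. C (C–E–G) is not: scale degree 7 in D major carries C#dim (vii°). In D minor the chord on that degree is C, so here it functions as bVII, borrowed from the parallel minor.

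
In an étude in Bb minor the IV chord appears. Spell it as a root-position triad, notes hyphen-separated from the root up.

The root, Eb, is scale degree 4 — the same note in Bb minor and Bb major; only the chord quality changes. Building the major chord from the parallel major on Eb: Eb–G–Bb.

Eb-G-Bb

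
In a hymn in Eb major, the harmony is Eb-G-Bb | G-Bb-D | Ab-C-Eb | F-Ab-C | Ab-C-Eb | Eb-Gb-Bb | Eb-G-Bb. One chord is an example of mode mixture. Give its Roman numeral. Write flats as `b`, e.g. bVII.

The diatonic triads in Eb major are Eb, Fm, Gm, Ab, Bb, Cm, Ddim. Eb–G–Bb = Eb, G–Bb–D = Gm, Ab–C–Eb = Ab and F–Ab–C = Fm all belong to that set. Eb–Gb–Bb is not: scale degree 1 in Eb major carries Eb (I). In Eb minor the chord on that degree is Ebm, so here it functions as i, borrowed from the parallel minor.

i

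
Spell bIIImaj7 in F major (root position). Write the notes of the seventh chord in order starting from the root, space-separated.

Ab C Eb G

Scale degree 3 in F major is A. bIIImaj7 uses the lowered form, Ab, taken from F minor. Building the major-seventh chord from the parallel minor on Ab: Ab–C–Eb–G.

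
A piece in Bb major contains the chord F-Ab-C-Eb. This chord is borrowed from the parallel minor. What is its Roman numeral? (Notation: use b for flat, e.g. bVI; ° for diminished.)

F is scale degree 5 in Bb major. Diatonically Bb major has F (V) on that degree; F–Ab–C–Eb is instead the minor-seventh chord native to Bb minor, so it takes the label v7.

v7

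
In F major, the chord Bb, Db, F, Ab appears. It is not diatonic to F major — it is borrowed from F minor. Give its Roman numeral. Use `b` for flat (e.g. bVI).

The root Bb is the diatonic 4th degree of F major; the borrowing shows in the chord quality. Diatonically F major has Bb (IV) on that degree; Bb–Db–F–Ab is instead the minor-seventh chord native to F minor, so it takes the label iv7.

iv7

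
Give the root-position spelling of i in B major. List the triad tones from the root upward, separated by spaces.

B D F#

The root, B, is scale degree 1 — the same note in B major and B minor; only the chord quality changes. Stacking thirds in B minor on B gives B–D–F#.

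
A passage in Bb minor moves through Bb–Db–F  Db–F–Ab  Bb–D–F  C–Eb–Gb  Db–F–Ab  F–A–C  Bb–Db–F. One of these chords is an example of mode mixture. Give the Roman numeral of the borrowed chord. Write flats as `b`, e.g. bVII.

In Bb minor (with V from harmonic minor) the diatonic chords are Bbm, Cdim, Db, Ebm, F, Gb, Ab. Of the given chords, Bb–Db–F = Bbm, Db–F–Ab = Db, C–Eb–Gb = Cdim and F–A–C = F are diatonic. But Bb–D–F is foreign: the diatonic i on degree 1 is Bbm, whereas Bb comes from Bb major. It is labeled I.

I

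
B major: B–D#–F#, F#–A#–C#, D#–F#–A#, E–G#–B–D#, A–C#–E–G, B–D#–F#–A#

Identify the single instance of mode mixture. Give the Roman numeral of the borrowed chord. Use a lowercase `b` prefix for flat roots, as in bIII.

The diatonic triads in B major are B, C#m, D#m, E, F#, G#m, A#dim. B–D#–F# = B, F#–A#–C# = F#, D#–F#–A# = D#m, E–G#–B–D# = Emaj7 and B–D#–F#–A# = Bmaj7 are all diatonic. But A–C#–E–G is foreign: the diatonic vii° on degree 7 is A#dim, whereas A7 comes from B minor. It is labeled bVII7.

bVII7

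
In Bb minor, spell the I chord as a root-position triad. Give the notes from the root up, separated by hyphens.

I is built on scale degree 1, which is Bb in both Bb minor and its parallel. Building the major chord from the parallel major on Bb: Bb–D–F.

Bb-D-F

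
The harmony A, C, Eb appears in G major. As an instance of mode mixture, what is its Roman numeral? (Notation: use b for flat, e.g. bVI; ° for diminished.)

The root A is the diatonic 2nd degree of G major; the borrowing shows in the chord quality. Diatonically G major has Am (ii) on that degree; A–C–Eb is instead the diminished chord native to G minor, so it takes the label ii°.

ii°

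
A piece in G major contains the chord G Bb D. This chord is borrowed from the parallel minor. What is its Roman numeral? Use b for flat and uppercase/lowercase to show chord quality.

i

The root G is the diatonic 1st degree of G major; the borrowing shows in the chord quality. The diatonic chord on degree 1 would be G (I), but G–Bb–D is the minor chord from G minor. As a borrowed chord it is labeled i.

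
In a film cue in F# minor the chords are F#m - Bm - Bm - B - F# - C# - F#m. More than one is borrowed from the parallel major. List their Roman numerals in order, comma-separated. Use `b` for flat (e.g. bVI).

In F# minor (with V from harmonic minor) the diatonic chords are F#m, G#dim, A, Bm, C#, D, E. F#m, Bm and C# are all diatonic. B (B–D#–F#) doesn't fit — on degree 4 F# minor would have Bm (iv). B is the degree-4 chord of F# major, so it is the borrowed IV. F# (F#–A#–C#) is not: scale degree 1 in F# minor carries F#m (i). In F# major the chord on that degree is F#, so here it functions as I, borrowed from the parallel major.

IV, I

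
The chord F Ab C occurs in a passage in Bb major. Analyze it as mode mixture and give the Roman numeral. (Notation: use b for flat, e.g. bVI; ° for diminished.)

v

F is scale degree 5 in Bb major. Diatonically Bb major has F (V) on that degree; F–Ab–C is instead the minor chord native to Bb minor, so it takes the label v.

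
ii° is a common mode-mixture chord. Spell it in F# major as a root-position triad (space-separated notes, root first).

G# B D

ii° is built on scale degree 2, which is G# in both F# major and its parallel. In F# minor the chord on G# is G#–B–D.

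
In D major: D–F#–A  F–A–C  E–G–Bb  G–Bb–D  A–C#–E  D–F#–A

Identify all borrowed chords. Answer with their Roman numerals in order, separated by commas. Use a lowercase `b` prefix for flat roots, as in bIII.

The diatonic triads in D major are D, Em, F#m, G, A, Bm, C#dim. D–F#–A = D and A–C#–E = A both belong to that set. F–A–C doesn't fit — on degree 3 D major would have F#m (iii). F is the degree-3 chord of D minor, so it is the borrowed bIII. E–G–Bb is not: scale degree 2 in D major carries Em (ii). In D minor the chord on that degree is Edim, so here it functions as ii°, borrowed from the parallel minor. G–Bb–D is not: scale degree 4 in D major carries G (IV). In D minor the chord on that degree is Gm, so here it functions as iv, borrowed from the parallel minor.

bIII, ii°, iv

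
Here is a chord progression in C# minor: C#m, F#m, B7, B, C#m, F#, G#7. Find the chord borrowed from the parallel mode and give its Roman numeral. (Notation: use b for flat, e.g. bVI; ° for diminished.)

IV

In C# minor (with V from harmonic minor) the diatonic chords are C#m, D#dim, E, F#m, G#, A, B. Of the given chords, C#m, F#m, B7, B and G#7 are diatonic. But F# (F#–A#–C#) is foreign: the diatonic iv on degree 4 is F#m, whereas F# comes from C# major. It is labeled IV.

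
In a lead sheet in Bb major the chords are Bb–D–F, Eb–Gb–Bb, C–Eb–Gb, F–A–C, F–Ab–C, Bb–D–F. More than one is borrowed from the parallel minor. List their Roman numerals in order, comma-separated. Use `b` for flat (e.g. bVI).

iv, ii°, v

In Bb major the diatonic chords are Bb, Cm, Dm, Eb, F, Gm, Adim. Bb–D–F = Bb and F–A–C = F are both diatonic. Eb–Gb–Bb is not: scale degree 4 in Bb major carries Eb (IV). In Bb minor the chord on that degree is Ebm, so here it functions as iv, borrowed from the parallel minor. C–Eb–Gb is not: scale degree 2 in Bb major carries Cm (ii). In Bb minor the chord on that degree is Cdim, so here it functions as ii°, borrowed from the parallel minor. But F–Ab–C is foreign: the diatonic V on degree 5 is F, whereas Fm comes from Bb minor. It is labeled v.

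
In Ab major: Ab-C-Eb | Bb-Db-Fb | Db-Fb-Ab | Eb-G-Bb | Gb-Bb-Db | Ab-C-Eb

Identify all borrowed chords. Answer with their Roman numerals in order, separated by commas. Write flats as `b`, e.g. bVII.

Ab major has the diatonic set Ab, Bbm, Cm, Db, Eb, Fm, Gdim. Of the given chords, Ab–C–Eb = Ab and Eb–G–Bb = Eb are diatonic. Bb–Db–Fb doesn't fit — on degree 2 Ab major would have Bbm (ii). Bbdim is the degree-2 chord of Ab minor, so it is the borrowed ii°. Db–Fb–Ab doesn't fit — on degree 4 Ab major would have Db (IV). Dbm is the degree-4 chord of Ab minor, so it is the borrowed iv. Gb–Bb–Db is not: scale degree 7 in Ab major carries Gdim (vii°). In Ab minor the chord on that degree is Gb, so here it functions as bVII, borrowed from the parallel minor.

ii°, iv, bVII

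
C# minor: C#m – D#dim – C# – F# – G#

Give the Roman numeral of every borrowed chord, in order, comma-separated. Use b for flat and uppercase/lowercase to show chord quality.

In C# minor (with V from harmonic minor) the diatonic chords are C#m, D#dim, E, F#m, G#, A, B. C#m, D#dim and G# are all diatonic. But C# (C#–E#–G#) is foreign: the diatonic i on degree 1 is C#m, whereas C# comes from C# major. It is labeled I. F# (F#–A#–C#) doesn't fit — on degree 4 C# minor would have F#m (iv). F# is the degree-4 chord of C# major, so it is the borrowed IV.

I, IV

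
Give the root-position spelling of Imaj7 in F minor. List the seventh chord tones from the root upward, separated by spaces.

F A C E

Imaj7 is built on scale degree 1, which is F in both F minor and its parallel. Stacking thirds in F major on F gives F–A–C–E.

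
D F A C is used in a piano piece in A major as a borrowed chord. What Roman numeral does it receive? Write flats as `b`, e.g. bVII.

iv7

D is scale degree 4 in A major. D–F–A–C is a minor-seventh chord — the form found in A minor, not the diatonic IV (D). Borrowed into A major it is written iv7.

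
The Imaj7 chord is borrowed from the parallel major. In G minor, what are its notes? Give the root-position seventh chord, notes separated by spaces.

G B D F#

Imaj7 is built on scale degree 1, which is G in both G minor and its parallel. Stacking thirds in G major on G gives G–B–D–F#.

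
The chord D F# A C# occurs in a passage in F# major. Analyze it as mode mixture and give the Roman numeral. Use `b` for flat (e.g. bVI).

bVImaj7

D is the lowered form of scale degree 6 in F# major (the diatonic degree 6 is D#). D–F#–A–C# is a major-seventh chord — the form found in F# minor, not the diatonic vi (D#m). Borrowed into F# major it is written bVImaj7.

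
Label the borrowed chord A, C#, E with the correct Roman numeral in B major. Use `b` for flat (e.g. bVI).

The root A is the lowered 7th scale degree — diatonically B major has A# there. A–C#–E is a major chord — the form found in B minor, not the diatonic vii° (A#dim). Borrowed into B major it is written bVII.

bVII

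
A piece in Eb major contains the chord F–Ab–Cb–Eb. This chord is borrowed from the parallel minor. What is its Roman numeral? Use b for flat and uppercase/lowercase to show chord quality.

The root F is the diatonic 2nd degree of Eb major; the borrowing shows in the chord quality. The diatonic chord on degree 2 would be Fm (ii), but F–Ab–Cb–Eb is the half-diminished-seventh chord from Eb minor. As a borrowed chord it is labeled iiø7.

iiø7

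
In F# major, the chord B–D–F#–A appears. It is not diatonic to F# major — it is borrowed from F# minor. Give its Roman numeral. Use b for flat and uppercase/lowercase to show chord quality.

iv7

B is scale degree 4 in F# major. The diatonic chord on degree 4 would be B (IV), but B–D–F#–A is the minor-seventh chord from F# minor. As a borrowed chord it is labeled iv7.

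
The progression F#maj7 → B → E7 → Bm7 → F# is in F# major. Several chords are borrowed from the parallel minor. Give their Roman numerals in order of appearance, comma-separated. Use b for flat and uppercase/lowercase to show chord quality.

In F# major the diatonic chords are F#, G#m, A#m, B, C#, D#m, E#dim. F#maj7, B and F# all belong to that set. E7 (E–G#–B–D) doesn't fit — on degree 7 F# major would have E#dim (vii°). E7 is the degree-7 chord of F# minor, so it is the borrowed bVII7. Bm7 (B–D–F#–A) doesn't fit — on degree 4 F# major would have B (IV). Bm7 is the degree-4 chord of F# minor, so it is the borrowed iv7.

bVII7, iv7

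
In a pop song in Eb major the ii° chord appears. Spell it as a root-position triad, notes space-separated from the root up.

F Ab Cb

ii° is built on scale degree 2, which is F in both Eb major and its parallel. Stacking thirds in Eb minor on F gives F–Ab–Cb.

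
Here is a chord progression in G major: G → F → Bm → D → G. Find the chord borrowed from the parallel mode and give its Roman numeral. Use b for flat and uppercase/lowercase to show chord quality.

bVII

G major has the diatonic set G, Am, Bm, C, D, Em, F#dim. G, Bm and D all belong to that set. F (F–A–C) is not: scale degree 7 in G major carries F#dim (vii°). In G minor the chord on that degree is F, so here it functions as bVII, borrowed from the parallel minor.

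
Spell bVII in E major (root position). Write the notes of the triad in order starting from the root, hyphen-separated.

D-F#-A

The root of bVII is the lowered 7th degree: D# becomes D. Building the major chord from the parallel minor on D: D–F#–A.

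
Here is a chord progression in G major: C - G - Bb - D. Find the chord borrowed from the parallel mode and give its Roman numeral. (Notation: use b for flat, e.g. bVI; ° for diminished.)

bIII

In G major the diatonic chords are G, Am, Bm, C, D, Em, F#dim. C, G and D all belong to that set. Bb (Bb–D–F) is not: scale degree 3 in G major carries Bm (iii). In G minor the chord on that degree is Bb, so here it functions as bIII, borrowed from the parallel minor.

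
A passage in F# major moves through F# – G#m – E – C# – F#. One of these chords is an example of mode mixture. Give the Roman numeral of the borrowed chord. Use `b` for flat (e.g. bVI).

F# major has the diatonic set F#, G#m, A#m, B, C#, D#m, E#dim. F#, G#m and C# are all diatonic. But E (E–G#–B) is foreign: the diatonic vii° on degree 7 is E#dim, whereas E comes from F# minor. It is labeled bVII.

bVII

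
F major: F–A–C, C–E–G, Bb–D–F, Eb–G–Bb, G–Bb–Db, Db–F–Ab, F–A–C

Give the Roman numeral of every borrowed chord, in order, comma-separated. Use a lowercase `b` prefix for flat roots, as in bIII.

bVII, ii°, bVI

F major has the diatonic set F, Gm, Am, Bb, C, Dm, Edim. Of the given chords, F–A–C = F, C–E–G = C and Bb–D–F = Bb are diatonic. Eb–G–Bb is not: scale degree 7 in F major carries Edim (vii°). In F minor the chord on that degree is Eb, so here it functions as bVII, borrowed from the parallel minor. G–Bb–Db doesn't fit — on degree 2 F major would have Gm (ii). Gdim is the degree-2 chord of F minor, so it is the borrowed ii°. Db–F–Ab is not: scale degree 6 in F major carries Dm (vi). In F minor the chord on that degree is Db, so here it functions as bVI, borrowed from the parallel minor.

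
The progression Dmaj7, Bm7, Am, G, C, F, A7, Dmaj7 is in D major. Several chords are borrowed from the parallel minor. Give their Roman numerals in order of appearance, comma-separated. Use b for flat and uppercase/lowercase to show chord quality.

The diatonic triads in D major are D, Em, F#m, G, A, Bm, C#dim. Of the given chords, Dmaj7, Bm7, G and A7 are diatonic. But Am (A–C–E) is foreign: the diatonic V on degree 5 is A, whereas Am comes from D minor. It is labeled v. C (C–E–G) is not: scale degree 7 in D major carries C#dim (vii°). In D minor the chord on that degree is C, so here it functions as bVII, borrowed from the parallel minor. But F (F–A–C) is foreign: the diatonic iii on degree 3 is F#m, whereas F comes from D minor. It is labeled bIII.

v, bVII, bIII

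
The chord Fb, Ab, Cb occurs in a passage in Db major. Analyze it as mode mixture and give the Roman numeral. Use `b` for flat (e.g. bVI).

Fb is the lowered form of scale degree 3 in Db major (the diatonic degree 3 is F). Fb–Ab–Cb is a major chord — the form found in Db minor, not the diatonic iii (Fm). Borrowed into Db major it is written bIII.

bIII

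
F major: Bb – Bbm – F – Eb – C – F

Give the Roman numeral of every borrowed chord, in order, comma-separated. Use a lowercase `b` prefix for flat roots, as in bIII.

The diatonic triads in F major are F, Gm, Am, Bb, C, Dm, Edim. Bb, F and C all belong to that set. Bbm (Bb–Db–F) doesn't fit — on degree 4 F major would have Bb (IV). Bbm is the degree-4 chord of F minor, so it is the borrowed iv. Eb (Eb–G–Bb) doesn't fit — on degree 7 F major would have Edim (vii°). Eb is the degree-7 chord of F minor, so it is the borrowed bVII.

iv, bVII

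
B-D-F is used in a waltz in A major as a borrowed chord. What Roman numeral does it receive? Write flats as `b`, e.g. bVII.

ii°

B is scale degree 2 in A major. Diatonically A major has Bm (ii) on that degree; B–D–F is instead the diminished chord native to A minor, so it takes the label ii°.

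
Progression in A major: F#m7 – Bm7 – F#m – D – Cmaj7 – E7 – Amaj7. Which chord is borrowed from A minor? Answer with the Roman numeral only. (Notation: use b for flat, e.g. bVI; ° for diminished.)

In A major the diatonic chords are A, Bm, C#m, D, E, F#m, G#dim. F#m7, Bm7, F#m, D, E7 and Amaj7 all belong to that set. Cmaj7 (C–E–G–B) is not: scale degree 3 in A major carries C#m (iii). In A minor the chord on that degree is Cmaj7, so here it functions as bIIImaj7, borrowed from the parallel minor.

bIIImaj7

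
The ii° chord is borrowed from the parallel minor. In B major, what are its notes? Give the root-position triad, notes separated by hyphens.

C#-E-G

The root, C#, is scale degree 2 — the same note in B major and B minor; only the chord quality changes. Building the diminished chord from the parallel minor on C#: C#–E–G.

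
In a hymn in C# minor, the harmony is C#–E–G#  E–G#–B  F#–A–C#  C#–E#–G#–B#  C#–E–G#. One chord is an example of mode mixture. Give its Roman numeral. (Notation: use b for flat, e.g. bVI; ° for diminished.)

The diatonic triads in C# minor (with V from harmonic minor) are C#m, D#dim, E, F#m, G#, A, B. C#–E–G# = C#m, E–G#–B = E and F#–A–C# = F#m all belong to that set. C#–E#–G#–B# is not: scale degree 1 in C# minor carries C#m (i). In C# major the chord on that degree is C#maj7, so here it functions as Imaj7, borrowed from the parallel major.

Imaj7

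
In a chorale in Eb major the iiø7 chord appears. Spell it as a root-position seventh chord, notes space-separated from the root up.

F Ab Cb Eb

The root, F, is scale degree 2 — the same note in Eb major and Eb minor; only the chord quality changes. In Eb minor the chord on F is F–Ab–Cb–Eb.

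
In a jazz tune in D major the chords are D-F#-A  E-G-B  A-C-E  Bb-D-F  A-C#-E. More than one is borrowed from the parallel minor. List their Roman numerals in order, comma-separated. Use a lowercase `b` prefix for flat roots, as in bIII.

In D major the diatonic chords are D, Em, F#m, G, A, Bm, C#dim. D–F#–A = D, E–G–B = Em and A–C#–E = A are all diatonic. But A–C–E is foreign: the diatonic V on degree 5 is A, whereas Am comes from D minor. It is labeled v. Bb–D–F is not: scale degree 6 in D major carries Bm (vi). In D minor the chord on that degree is Bb, so here it functions as bVI, borrowed from the parallel minor.

v, bVI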